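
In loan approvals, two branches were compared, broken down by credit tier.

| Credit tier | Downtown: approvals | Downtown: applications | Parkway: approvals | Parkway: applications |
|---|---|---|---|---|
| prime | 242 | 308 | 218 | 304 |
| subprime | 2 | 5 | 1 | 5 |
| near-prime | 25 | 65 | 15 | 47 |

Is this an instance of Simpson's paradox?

Prime: Downtown 242/308 = 78.6%, Parkway 218/304 = 71.7% → Downtown
Subprime: Downtown 2/5 = 40.0%, Parkway 1/5 = 20.0% → Downtown
Near-prime: Downtown 25/65 = 38.5%, Parkway 15/47 = 31.9% → Downtown
Overall: Downtown 269/378 = 71.2%, Parkway 234/356 = 65.7% → Downtown
Downtown wins overall and in every credit group — no reversal.

No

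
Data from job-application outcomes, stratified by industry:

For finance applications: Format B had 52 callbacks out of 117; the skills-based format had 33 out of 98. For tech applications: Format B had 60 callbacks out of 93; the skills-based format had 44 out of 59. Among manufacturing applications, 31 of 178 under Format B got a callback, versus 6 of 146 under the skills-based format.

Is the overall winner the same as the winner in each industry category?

Finance: Format B 52/117 = 44.4%, the skills-based format 33/98 = 33.7% → Format B
Tech: Format B 60/93 = 64.5%, the skills-based format 44/59 = 74.6% → the skills-based format
Manufacturing: Format B 31/178 = 17.4%, the skills-based format 6/146 = 4.1% → Format B
Overall: Format B 143/388 = 36.9%, the skills-based format 83/303 = 27.4% → Format B
Neither sweeps: Format B wins 2 of 3 groups, the skills-based format wins 1. Format B wins overall but not every group — no Simpson reversal.

No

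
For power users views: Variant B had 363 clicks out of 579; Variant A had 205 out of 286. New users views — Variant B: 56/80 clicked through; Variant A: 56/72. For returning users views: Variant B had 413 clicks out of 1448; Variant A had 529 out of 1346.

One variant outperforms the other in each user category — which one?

Variant A

Power users: Variant B 363/579 = 62.7%, Variant A 205/286 = 71.7% → Variant A
New users: Variant B 56/80 = 70.0%, Variant A 56/72 = 77.8% → Variant A
Returning users: Variant B 413/1448 = 28.5%, Variant A 529/1346 = 39.3% → Variant A
Variant A has the higher rate in all 3 groups.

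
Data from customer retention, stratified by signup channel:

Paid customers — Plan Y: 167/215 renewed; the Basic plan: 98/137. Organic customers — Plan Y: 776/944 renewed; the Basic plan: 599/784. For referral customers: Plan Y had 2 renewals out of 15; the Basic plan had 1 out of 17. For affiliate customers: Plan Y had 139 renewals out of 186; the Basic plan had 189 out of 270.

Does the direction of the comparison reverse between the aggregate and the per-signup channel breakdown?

No

Paid: Plan Y 167/215 = 77.7%, the Basic plan 98/137 = 71.5% → Plan Y
Organic: Plan Y 776/944 = 82.2%, the Basic plan 599/784 = 76.4% → Plan Y
Referral: Plan Y 2/15 = 13.3%, the Basic plan 1/17 = 5.9% → Plan Y
Affiliate: Plan Y 139/186 = 74.7%, the Basic plan 189/270 = 70.0% → Plan Y
Overall: Plan Y 1084/1360 = 79.7%, the Basic plan 887/1208 = 73.4% → Plan Y
Plan Y wins overall and in every signup group — no reversal.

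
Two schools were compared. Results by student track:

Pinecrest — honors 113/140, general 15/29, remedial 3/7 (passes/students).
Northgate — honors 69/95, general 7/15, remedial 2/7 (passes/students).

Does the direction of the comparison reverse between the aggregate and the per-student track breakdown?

Honors: Pinecrest 113/140 = 80.7%, Northgate 69/95 = 72.6% → Pinecrest
General: Pinecrest 15/29 = 51.7%, Northgate 7/15 = 46.7% → Pinecrest
Remedial: Pinecrest 3/7 = 42.9%, Northgate 2/7 = 28.6% → Pinecrest
Overall: Pinecrest 131/176 = 74.4%, Northgate 78/117 = 66.7% → Pinecrest
Pinecrest wins overall and in every student group — no reversal.

No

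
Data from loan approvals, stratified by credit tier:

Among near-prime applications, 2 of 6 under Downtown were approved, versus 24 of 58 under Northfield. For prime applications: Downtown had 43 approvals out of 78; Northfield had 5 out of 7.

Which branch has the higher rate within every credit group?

Near-prime: Downtown 2/6 = 33.3%, Northfield 24/58 = 41.4% → Northfield
Prime: Downtown 43/78 = 55.1%, Northfield 5/7 = 71.4% → Northfield
Northfield has the higher rate in both groups.

Northfield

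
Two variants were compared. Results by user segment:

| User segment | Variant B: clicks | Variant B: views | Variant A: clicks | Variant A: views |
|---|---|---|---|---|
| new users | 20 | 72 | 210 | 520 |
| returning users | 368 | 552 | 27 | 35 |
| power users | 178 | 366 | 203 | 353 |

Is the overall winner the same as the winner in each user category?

New users: Variant B 20/72 = 27.8%, Variant A 210/520 = 40.4% → Variant A
Returning users: Variant B 368/552 = 66.7%, Variant A 27/35 = 77.1% → Variant A
Power users: Variant B 178/366 = 48.6%, Variant A 203/353 = 57.5% → Variant A
Overall: Variant B 566/990 = 57.2%, Variant A 440/908 = 48.5% → Variant B
Variant A wins each user group but Variant B wins overall — the comparison reverses. Variant A's views skew toward new users, which has a lower base rate.

No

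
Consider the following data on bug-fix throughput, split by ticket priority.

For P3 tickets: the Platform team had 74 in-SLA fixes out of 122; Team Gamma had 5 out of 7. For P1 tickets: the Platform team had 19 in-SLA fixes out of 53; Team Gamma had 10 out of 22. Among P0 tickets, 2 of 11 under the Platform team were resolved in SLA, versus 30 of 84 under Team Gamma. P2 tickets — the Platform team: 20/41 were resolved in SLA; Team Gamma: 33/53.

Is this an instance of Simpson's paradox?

P3: the Platform team 74/122 = 60.7%, Team Gamma 5/7 = 71.4% → Team Gamma
P1: the Platform team 19/53 = 35.8%, Team Gamma 10/22 = 45.5% → Team Gamma
P0: the Platform team 2/11 = 18.2%, Team Gamma 30/84 = 35.7% → Team Gamma
P2: the Platform team 20/41 = 48.8%, Team Gamma 33/53 = 62.3% → Team Gamma
Overall: the Platform team 115/227 = 50.7%, Team Gamma 78/166 = 47.0% → the Platform team
Team Gamma wins each ticket group but the Platform team wins overall — the comparison reverses. Team Gamma's tickets skew toward P0, which has a lower base rate.

Yes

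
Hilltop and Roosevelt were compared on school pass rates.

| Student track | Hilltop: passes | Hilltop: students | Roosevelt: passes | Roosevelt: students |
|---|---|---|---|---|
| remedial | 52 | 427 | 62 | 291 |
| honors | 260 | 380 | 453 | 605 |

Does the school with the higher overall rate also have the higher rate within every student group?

Yes

Remedial: Hilltop 52/427 = 12.2%, Roosevelt 62/291 = 21.3% → Roosevelt
Honors: Hilltop 260/380 = 68.4%, Roosevelt 453/605 = 74.9% → Roosevelt
Overall: Hilltop 312/807 = 38.7%, Roosevelt 515/896 = 57.5% → Roosevelt
Roosevelt wins overall and in every student group — no reversal.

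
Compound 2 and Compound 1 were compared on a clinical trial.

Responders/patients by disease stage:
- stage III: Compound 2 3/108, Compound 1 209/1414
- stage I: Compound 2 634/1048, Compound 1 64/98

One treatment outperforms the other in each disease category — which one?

Compound 1

Stage III: Compound 2 3/108 = 2.8%, Compound 1 209/1414 = 14.8% → Compound 1
Stage I: Compound 2 634/1048 = 60.5%, Compound 1 64/98 = 65.3% → Compound 1
Compound 1 has the higher rate in both groups.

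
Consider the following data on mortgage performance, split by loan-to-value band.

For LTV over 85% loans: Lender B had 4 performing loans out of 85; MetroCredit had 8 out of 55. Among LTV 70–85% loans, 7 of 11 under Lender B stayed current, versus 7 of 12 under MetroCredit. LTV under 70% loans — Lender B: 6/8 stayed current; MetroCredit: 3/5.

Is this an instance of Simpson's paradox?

No

LTV over 85%: Lender B 4/85 = 4.7%, MetroCredit 8/55 = 14.5% → MetroCredit
LTV 70–85%: Lender B 7/11 = 63.6%, MetroCredit 7/12 = 58.3% → Lender B
LTV under 70%: Lender B 6/8 = 75.0%, MetroCredit 3/5 = 60.0% → Lender B
Overall: Lender B 17/104 = 16.3%, MetroCredit 18/72 = 25.0% → MetroCredit
Neither sweeps: Lender B wins 2 of 3 groups, MetroCredit wins 1. MetroCredit wins overall but not every group — no Simpson reversal.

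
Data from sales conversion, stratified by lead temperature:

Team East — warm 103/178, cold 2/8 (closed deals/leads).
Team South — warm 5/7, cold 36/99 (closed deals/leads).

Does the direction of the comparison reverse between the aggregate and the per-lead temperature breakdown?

Warm: Team East 103/178 = 57.9%, Team South 5/7 = 71.4% → Team South
Cold: Team East 2/8 = 25.0%, Team South 36/99 = 36.4% → Team South
Overall: Team East 105/186 = 56.5%, Team South 41/106 = 38.7% → Team East
Team South wins each lead group but Team East wins overall — the comparison reverses. Team South's leads skew toward cold, which has a lower base rate.

Yes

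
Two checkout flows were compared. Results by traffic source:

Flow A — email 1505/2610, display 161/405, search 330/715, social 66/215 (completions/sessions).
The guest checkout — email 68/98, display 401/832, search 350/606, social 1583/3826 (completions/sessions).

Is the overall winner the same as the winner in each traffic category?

No

Email: Flow A 1505/2610 = 57.7%, the guest checkout 68/98 = 69.4% → the guest checkout
Display: Flow A 161/405 = 39.8%, the guest checkout 401/832 = 48.2% → the guest checkout
Search: Flow A 330/715 = 46.2%, the guest checkout 350/606 = 57.8% → the guest checkout
Social: Flow A 66/215 = 30.7%, the guest checkout 1583/3826 = 41.4% → the guest checkout
Overall: Flow A 2062/3945 = 52.3%, the guest checkout 2402/5362 = 44.8% → Flow A
The guest checkout wins each traffic group but Flow A wins overall — the comparison reverses. The guest checkout's sessions skew toward social, which has a lower base rate.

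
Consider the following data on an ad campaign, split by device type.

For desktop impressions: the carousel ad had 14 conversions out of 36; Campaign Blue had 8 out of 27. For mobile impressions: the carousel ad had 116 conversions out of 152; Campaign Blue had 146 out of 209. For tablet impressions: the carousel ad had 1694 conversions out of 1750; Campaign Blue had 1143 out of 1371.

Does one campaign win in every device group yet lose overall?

No

Desktop: the carousel ad 14/36 = 38.9%, Campaign Blue 8/27 = 29.6% → the carousel ad
Mobile: the carousel ad 116/152 = 76.3%, Campaign Blue 146/209 = 69.9% → the carousel ad
Tablet: the carousel ad 1694/1750 = 96.8%, Campaign Blue 1143/1371 = 83.4% → the carousel ad
Overall: the carousel ad 1824/1938 = 94.1%, Campaign Blue 1297/1607 = 80.7% → the carousel ad
The carousel ad wins overall and in every device group — no reversal.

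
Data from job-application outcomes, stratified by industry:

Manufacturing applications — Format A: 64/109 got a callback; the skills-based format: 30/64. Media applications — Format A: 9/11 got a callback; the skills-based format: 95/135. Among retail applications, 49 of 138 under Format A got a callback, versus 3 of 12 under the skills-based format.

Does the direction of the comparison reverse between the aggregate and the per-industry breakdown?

Yes

Manufacturing: Format A 64/109 = 58.7%, the skills-based format 30/64 = 46.9% → Format A
Media: Format A 9/11 = 81.8%, the skills-based format 95/135 = 70.4% → Format A
Retail: Format A 49/138 = 35.5%, the skills-based format 3/12 = 25.0% → Format A
Overall: Format A 122/258 = 47.3%, the skills-based format 128/211 = 60.7% → the skills-based format
Format A wins each industry group but the skills-based format wins overall — the comparison reverses. Format A's applications skew toward retail, which has a lower base rate.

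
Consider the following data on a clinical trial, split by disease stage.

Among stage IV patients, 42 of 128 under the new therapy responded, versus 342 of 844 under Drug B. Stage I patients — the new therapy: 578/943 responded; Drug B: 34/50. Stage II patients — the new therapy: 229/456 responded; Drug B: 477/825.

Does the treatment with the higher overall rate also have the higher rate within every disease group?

No

Stage IV: the new therapy 42/128 = 32.8%, Drug B 342/844 = 40.5% → Drug B
Stage I: the new therapy 578/943 = 61.3%, Drug B 34/50 = 68.0% → Drug B
Stage II: the new therapy 229/456 = 50.2%, Drug B 477/825 = 57.8% → Drug B
Overall: the new therapy 849/1527 = 55.6%, Drug B 853/1719 = 49.6% → the new therapy
Drug B wins each disease group but the new therapy wins overall — the comparison reverses. Drug B's patients skew toward stage IV, which has a lower base rate.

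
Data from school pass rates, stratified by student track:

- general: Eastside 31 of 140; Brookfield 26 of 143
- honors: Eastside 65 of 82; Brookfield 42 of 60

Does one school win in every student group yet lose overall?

General: Eastside 31/140 = 22.1%, Brookfield 26/143 = 18.2% → Eastside
Honors: Eastside 65/82 = 79.3%, Brookfield 42/60 = 70.0% → Eastside
Overall: Eastside 96/222 = 43.2%, Brookfield 68/203 = 33.5% → Eastside
Eastside wins overall and in every student group — no reversal.

No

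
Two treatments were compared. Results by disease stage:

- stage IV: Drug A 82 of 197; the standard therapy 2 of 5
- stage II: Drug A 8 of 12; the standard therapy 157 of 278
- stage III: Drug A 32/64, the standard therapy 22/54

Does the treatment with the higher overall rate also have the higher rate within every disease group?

No

Stage IV: Drug A 82/197 = 41.6%, the standard therapy 2/5 = 40.0% → Drug A
Stage II: Drug A 8/12 = 66.7%, the standard therapy 157/278 = 56.5% → Drug A
Stage III: Drug A 32/64 = 50.0%, the standard therapy 22/54 = 40.7% → Drug A
Overall: Drug A 122/273 = 44.7%, the standard therapy 181/337 = 53.7% → the standard therapy
Drug A wins each disease group but the standard therapy wins overall — the comparison reverses. Drug A's patients skew toward stage IV, which has a lower base rate.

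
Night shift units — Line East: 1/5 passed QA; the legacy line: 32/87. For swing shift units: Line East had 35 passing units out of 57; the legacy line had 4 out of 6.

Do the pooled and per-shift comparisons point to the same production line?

No

Night shift: Line East 1/5 = 20.0%, the legacy line 32/87 = 36.8% → the legacy line
Swing shift: Line East 35/57 = 61.4%, the legacy line 4/6 = 66.7% → the legacy line
Overall: Line East 36/62 = 58.1%, the legacy line 36/93 = 38.7% → Line East
The legacy line wins each shift group but Line East wins overall — the comparison reverses. The legacy line's units skew toward night shift, which has a lower base rate.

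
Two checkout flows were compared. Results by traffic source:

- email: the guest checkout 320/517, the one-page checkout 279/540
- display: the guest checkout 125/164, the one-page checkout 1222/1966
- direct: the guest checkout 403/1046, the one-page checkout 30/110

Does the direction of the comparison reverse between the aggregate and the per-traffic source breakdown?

Yes

Email: the guest checkout 320/517 = 61.9%, the one-page checkout 279/540 = 51.7% → the guest checkout
Display: the guest checkout 125/164 = 76.2%, the one-page checkout 1222/1966 = 62.2% → the guest checkout
Direct: the guest checkout 403/1046 = 38.5%, the one-page checkout 30/110 = 27.3% → the guest checkout
Overall: the guest checkout 848/1727 = 49.1%, the one-page checkout 1531/2616 = 58.5% → the one-page checkout
The guest checkout wins each traffic group but the one-page checkout wins overall — the comparison reverses. The guest checkout's sessions skew toward direct, which has a lower base rate.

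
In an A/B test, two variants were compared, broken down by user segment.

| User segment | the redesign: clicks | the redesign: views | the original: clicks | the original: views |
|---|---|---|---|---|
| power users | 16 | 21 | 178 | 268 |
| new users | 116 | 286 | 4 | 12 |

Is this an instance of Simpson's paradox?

Yes

Power users: the redesign 16/21 = 76.2%, the original 178/268 = 66.4% → the redesign
New users: the redesign 116/286 = 40.6%, the original 4/12 = 33.3% → the redesign
Overall: the redesign 132/307 = 43.0%, the original 182/280 = 65.0% → the original
The redesign wins each user group but the original wins overall — the comparison reverses. The redesign's views skew toward new users, which has a lower base rate.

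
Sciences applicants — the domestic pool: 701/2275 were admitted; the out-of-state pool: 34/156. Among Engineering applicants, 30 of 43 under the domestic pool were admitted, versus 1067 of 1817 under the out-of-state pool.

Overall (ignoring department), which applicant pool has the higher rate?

the out-of-state pool

Sciences: the domestic pool 701/2275 = 30.8%, the out-of-state pool 34/156 = 21.8% → the domestic pool
Engineering: the domestic pool 30/43 = 69.8%, the out-of-state pool 1067/1817 = 58.7% → the domestic pool
Overall: the domestic pool 731/2318 = 31.5%, the out-of-state pool 1101/1973 = 55.8% → the out-of-state pool
(The domestic pool wins every department group but the out-of-state pool wins overall — the domestic pool's applicants skew toward the low-rate Sciences group.)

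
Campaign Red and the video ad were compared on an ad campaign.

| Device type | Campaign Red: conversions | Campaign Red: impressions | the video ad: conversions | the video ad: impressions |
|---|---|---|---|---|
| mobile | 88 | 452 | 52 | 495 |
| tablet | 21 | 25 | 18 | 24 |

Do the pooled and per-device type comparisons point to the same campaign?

Mobile: Campaign Red 88/452 = 19.5%, the video ad 52/495 = 10.5% → Campaign Red
Tablet: Campaign Red 21/25 = 84.0%, the video ad 18/24 = 75.0% → Campaign Red
Overall: Campaign Red 109/477 = 22.9%, the video ad 70/519 = 13.5% → Campaign Red
Campaign Red wins overall and in every device group — no reversal.

Yes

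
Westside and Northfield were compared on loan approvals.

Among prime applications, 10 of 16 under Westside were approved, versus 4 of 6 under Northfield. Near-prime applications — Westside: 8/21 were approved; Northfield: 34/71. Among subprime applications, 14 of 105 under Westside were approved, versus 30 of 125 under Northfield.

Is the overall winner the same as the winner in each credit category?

Yes

Prime: Westside 10/16 = 62.5%, Northfield 4/6 = 66.7% → Northfield
Near-prime: Westside 8/21 = 38.1%, Northfield 34/71 = 47.9% → Northfield
Subprime: Westside 14/105 = 13.3%, Northfield 30/125 = 24.0% → Northfield
Overall: Westside 32/142 = 22.5%, Northfield 68/202 = 33.7% → Northfield
Northfield wins overall and in every credit group — no reversal.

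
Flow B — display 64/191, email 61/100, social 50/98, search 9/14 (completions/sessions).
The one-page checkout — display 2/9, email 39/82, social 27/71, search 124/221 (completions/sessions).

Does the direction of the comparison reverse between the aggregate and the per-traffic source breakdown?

Display: Flow B 64/191 = 33.5%, the one-page checkout 2/9 = 22.2% → Flow B
Email: Flow B 61/100 = 61.0%, the one-page checkout 39/82 = 47.6% → Flow B
Social: Flow B 50/98 = 51.0%, the one-page checkout 27/71 = 38.0% → Flow B
Search: Flow B 9/14 = 64.3%, the one-page checkout 124/221 = 56.1% → Flow B
Overall: Flow B 184/403 = 45.7%, the one-page checkout 192/383 = 50.1% → the one-page checkout
Flow B wins each traffic group but the one-page checkout wins overall — the comparison reverses. Flow B's sessions skew toward display, which has a lower base rate.

Yes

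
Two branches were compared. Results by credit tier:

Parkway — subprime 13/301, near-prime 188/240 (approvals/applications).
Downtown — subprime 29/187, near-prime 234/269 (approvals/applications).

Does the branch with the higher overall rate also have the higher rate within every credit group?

Yes

Subprime: Parkway 13/301 = 4.3%, Downtown 29/187 = 15.5% → Downtown
Near-prime: Parkway 188/240 = 78.3%, Downtown 234/269 = 87.0% → Downtown
Overall: Parkway 201/541 = 37.2%, Downtown 263/456 = 57.7% → Downtown
Downtown wins overall and in every credit group — no reversal.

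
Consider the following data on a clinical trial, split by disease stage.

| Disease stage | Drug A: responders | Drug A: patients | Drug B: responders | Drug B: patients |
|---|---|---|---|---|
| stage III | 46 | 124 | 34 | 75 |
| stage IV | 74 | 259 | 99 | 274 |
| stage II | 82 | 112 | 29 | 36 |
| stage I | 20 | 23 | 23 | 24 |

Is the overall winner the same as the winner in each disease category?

Yes

Stage III: Drug A 46/124 = 37.1%, Drug B 34/75 = 45.3% → Drug B
Stage IV: Drug A 74/259 = 28.6%, Drug B 99/274 = 36.1% → Drug B
Stage II: Drug A 82/112 = 73.2%, Drug B 29/36 = 80.6% → Drug B
Stage I: Drug A 20/23 = 87.0%, Drug B 23/24 = 95.8% → Drug B
Overall: Drug A 222/518 = 42.9%, Drug B 185/409 = 45.2% → Drug B
Drug B wins overall and in every disease group — no reversal.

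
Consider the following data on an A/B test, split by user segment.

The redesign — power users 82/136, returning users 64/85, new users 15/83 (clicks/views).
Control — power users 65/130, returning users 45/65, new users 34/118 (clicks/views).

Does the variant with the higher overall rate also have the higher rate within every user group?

Power users: the redesign 82/136 = 60.3%, Control 65/130 = 50.0% → the redesign
Returning users: the redesign 64/85 = 75.3%, Control 45/65 = 69.2% → the redesign
New users: the redesign 15/83 = 18.1%, Control 34/118 = 28.8% → Control
Overall: the redesign 161/304 = 53.0%, Control 144/313 = 46.0% → the redesign
Neither sweeps: the redesign wins 2 of 3 groups, Control wins 1. The redesign wins overall but not every group — no Simpson reversal.

No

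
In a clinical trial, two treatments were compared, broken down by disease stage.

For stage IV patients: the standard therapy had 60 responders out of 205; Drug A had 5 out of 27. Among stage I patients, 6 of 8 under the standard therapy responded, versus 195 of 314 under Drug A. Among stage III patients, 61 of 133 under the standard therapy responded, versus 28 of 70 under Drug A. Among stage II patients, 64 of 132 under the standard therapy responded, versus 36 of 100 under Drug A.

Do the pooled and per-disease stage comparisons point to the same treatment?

Stage IV: the standard therapy 60/205 = 29.3%, Drug A 5/27 = 18.5% → the standard therapy
Stage I: the standard therapy 6/8 = 75.0%, Drug A 195/314 = 62.1% → the standard therapy
Stage III: the standard therapy 61/133 = 45.9%, Drug A 28/70 = 40.0% → the standard therapy
Stage II: the standard therapy 64/132 = 48.5%, Drug A 36/100 = 36.0% → the standard therapy
Overall: the standard therapy 191/478 = 40.0%, Drug A 264/511 = 51.7% → Drug A
The standard therapy wins each disease group but Drug A wins overall — the comparison reverses. The standard therapy's patients skew toward stage IV, which has a lower base rate.

No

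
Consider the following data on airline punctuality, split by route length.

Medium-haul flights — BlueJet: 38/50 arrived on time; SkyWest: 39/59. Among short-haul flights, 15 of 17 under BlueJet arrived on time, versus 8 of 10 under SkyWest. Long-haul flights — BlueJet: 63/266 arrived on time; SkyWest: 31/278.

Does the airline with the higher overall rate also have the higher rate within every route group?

Medium-haul: BlueJet 38/50 = 76.0%, SkyWest 39/59 = 66.1% → BlueJet
Short-haul: BlueJet 15/17 = 88.2%, SkyWest 8/10 = 80.0% → BlueJet
Long-haul: BlueJet 63/266 = 23.7%, SkyWest 31/278 = 11.2% → BlueJet
Overall: BlueJet 116/333 = 34.8%, SkyWest 78/347 = 22.5% → BlueJet
BlueJet wins overall and in every route group — no reversal.

Yes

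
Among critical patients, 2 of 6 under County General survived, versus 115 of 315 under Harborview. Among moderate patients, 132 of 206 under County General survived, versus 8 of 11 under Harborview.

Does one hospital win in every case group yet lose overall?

Critical: County General 2/6 = 33.3%, Harborview 115/315 = 36.5% → Harborview
Moderate: County General 132/206 = 64.1%, Harborview 8/11 = 72.7% → Harborview
Overall: County General 134/212 = 63.2%, Harborview 123/326 = 37.7% → County General
Harborview wins each case group but County General wins overall — the comparison reverses. Harborview's patients skew toward critical, which has a lower base rate.

Yes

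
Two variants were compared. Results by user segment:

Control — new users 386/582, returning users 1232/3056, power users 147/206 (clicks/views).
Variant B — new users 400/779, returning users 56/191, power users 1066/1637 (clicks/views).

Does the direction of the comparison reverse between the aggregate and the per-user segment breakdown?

Yes

New users: Control 386/582 = 66.3%, Variant B 400/779 = 51.3% → Control
Returning users: Control 1232/3056 = 40.3%, Variant B 56/191 = 29.3% → Control
Power users: Control 147/206 = 71.4%, Variant B 1066/1637 = 65.1% → Control
Overall: Control 1765/3844 = 45.9%, Variant B 1522/2607 = 58.4% → Variant B
Control wins each user group but Variant B wins overall — the comparison reverses. Control's views skew toward returning users, which has a lower base rate.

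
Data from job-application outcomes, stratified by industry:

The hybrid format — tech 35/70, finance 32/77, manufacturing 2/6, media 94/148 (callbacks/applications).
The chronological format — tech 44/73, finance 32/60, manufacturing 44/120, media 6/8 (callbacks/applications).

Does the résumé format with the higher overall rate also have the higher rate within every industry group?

No

Tech: the hybrid format 35/70 = 50.0%, the chronological format 44/73 = 60.3% → the chronological format
Finance: the hybrid format 32/77 = 41.6%, the chronological format 32/60 = 53.3% → the chronological format
Manufacturing: the hybrid format 2/6 = 33.3%, the chronological format 44/120 = 36.7% → the chronological format
Media: the hybrid format 94/148 = 63.5%, the chronological format 6/8 = 75.0% → the chronological format
Overall: the hybrid format 163/301 = 54.2%, the chronological format 126/261 = 48.3% → the hybrid format
The chronological format wins each industry group but the hybrid format wins overall — the comparison reverses. The chronological format's applications skew toward manufacturing, which has a lower base rate.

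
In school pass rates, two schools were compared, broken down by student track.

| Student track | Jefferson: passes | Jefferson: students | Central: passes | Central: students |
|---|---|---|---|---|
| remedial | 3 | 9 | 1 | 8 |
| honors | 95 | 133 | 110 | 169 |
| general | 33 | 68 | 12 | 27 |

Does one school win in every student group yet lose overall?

No

Remedial: Jefferson 3/9 = 33.3%, Central 1/8 = 12.5% → Jefferson
Honors: Jefferson 95/133 = 71.4%, Central 110/169 = 65.1% → Jefferson
General: Jefferson 33/68 = 48.5%, Central 12/27 = 44.4% → Jefferson
Overall: Jefferson 131/210 = 62.4%, Central 123/204 = 60.3% → Jefferson
Jefferson wins overall and in every student group — no reversal.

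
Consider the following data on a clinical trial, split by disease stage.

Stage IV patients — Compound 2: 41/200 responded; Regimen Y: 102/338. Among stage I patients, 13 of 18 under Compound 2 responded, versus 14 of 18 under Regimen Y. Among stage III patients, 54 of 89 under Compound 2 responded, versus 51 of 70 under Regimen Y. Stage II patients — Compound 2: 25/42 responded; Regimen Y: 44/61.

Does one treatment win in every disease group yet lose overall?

Stage IV: Compound 2 41/200 = 20.5%, Regimen Y 102/338 = 30.2% → Regimen Y
Stage I: Compound 2 13/18 = 72.2%, Regimen Y 14/18 = 77.8% → Regimen Y
Stage III: Compound 2 54/89 = 60.7%, Regimen Y 51/70 = 72.9% → Regimen Y
Stage II: Compound 2 25/42 = 59.5%, Regimen Y 44/61 = 72.1% → Regimen Y
Overall: Compound 2 133/349 = 38.1%, Regimen Y 211/487 = 43.3% → Regimen Y
Regimen Y wins overall and in every disease group — no reversal.

No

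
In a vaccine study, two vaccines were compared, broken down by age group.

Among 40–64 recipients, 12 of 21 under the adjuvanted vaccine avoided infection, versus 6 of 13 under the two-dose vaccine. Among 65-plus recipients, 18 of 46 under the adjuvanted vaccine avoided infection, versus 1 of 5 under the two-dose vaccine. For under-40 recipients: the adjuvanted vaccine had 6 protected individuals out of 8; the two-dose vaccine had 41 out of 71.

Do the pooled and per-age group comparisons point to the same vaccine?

No

40–64: the adjuvanted vaccine 12/21 = 57.1%, the two-dose vaccine 6/13 = 46.2% → the adjuvanted vaccine
65-plus: the adjuvanted vaccine 18/46 = 39.1%, the two-dose vaccine 1/5 = 20.0% → the adjuvanted vaccine
Under-40: the adjuvanted vaccine 6/8 = 75.0%, the two-dose vaccine 41/71 = 57.7% → the adjuvanted vaccine
Overall: the adjuvanted vaccine 36/75 = 48.0%, the two-dose vaccine 48/89 = 53.9% → the two-dose vaccine
The adjuvanted vaccine wins each age group but the two-dose vaccine wins overall — the comparison reverses. The adjuvanted vaccine's recipients skew toward 65-plus, which has a lower base rate.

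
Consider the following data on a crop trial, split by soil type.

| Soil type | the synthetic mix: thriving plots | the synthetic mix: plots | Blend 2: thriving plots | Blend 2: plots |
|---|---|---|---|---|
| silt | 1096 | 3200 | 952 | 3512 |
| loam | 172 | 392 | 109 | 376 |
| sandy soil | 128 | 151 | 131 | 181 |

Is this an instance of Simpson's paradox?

Silt: the synthetic mix 1096/3200 = 34.2%, Blend 2 952/3512 = 27.1% → the synthetic mix
Loam: the synthetic mix 172/392 = 43.9%, Blend 2 109/376 = 29.0% → the synthetic mix
Sandy soil: the synthetic mix 128/151 = 84.8%, Blend 2 131/181 = 72.4% → the synthetic mix
Overall: the synthetic mix 1396/3743 = 37.3%, Blend 2 1192/4069 = 29.3% → the synthetic mix
The synthetic mix wins overall and in every soil group — no reversal.

No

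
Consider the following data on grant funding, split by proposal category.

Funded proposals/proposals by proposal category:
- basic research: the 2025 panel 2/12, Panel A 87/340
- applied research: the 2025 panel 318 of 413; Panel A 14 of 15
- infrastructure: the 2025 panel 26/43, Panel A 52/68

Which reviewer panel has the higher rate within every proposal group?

Basic research: the 2025 panel 2/12 = 16.7%, Panel A 87/340 = 25.6% → Panel A
Applied research: the 2025 panel 318/413 = 77.0%, Panel A 14/15 = 93.3% → Panel A
Infrastructure: the 2025 panel 26/43 = 60.5%, Panel A 52/68 = 76.5% → Panel A
Panel A has the higher rate in all 3 groups.

Panel A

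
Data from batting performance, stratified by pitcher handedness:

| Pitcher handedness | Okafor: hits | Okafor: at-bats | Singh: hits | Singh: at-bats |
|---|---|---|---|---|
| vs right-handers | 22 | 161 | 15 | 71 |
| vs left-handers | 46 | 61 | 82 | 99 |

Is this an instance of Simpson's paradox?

No

Vs right-handers: Okafor 22/161 = 13.7%, Singh 15/71 = 21.1% → Singh
Vs left-handers: Okafor 46/61 = 75.4%, Singh 82/99 = 82.8% → Singh
Overall: Okafor 68/222 = 30.6%, Singh 97/170 = 57.1% → Singh
Singh wins overall and in every pitcher group — no reversal.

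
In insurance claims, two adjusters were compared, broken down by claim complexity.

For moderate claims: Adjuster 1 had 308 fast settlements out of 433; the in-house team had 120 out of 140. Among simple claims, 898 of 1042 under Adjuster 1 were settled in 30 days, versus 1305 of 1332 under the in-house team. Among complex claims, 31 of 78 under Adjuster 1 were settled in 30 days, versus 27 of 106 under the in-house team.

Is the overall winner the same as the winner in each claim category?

Moderate: Adjuster 1 308/433 = 71.1%, the in-house team 120/140 = 85.7% → the in-house team
Simple: Adjuster 1 898/1042 = 86.2%, the in-house team 1305/1332 = 98.0% → the in-house team
Complex: Adjuster 1 31/78 = 39.7%, the in-house team 27/106 = 25.5% → Adjuster 1
Overall: Adjuster 1 1237/1553 = 79.7%, the in-house team 1452/1578 = 92.0% → the in-house team
Neither sweeps: Adjuster 1 wins 1 of 3 groups, the in-house team wins 2. The in-house team wins overall but not every group — no Simpson reversal.

No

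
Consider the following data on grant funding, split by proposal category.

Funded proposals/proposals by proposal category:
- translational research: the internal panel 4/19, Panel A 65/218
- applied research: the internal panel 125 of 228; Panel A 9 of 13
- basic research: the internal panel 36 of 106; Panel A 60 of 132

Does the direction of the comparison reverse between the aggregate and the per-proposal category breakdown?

Translational research: the internal panel 4/19 = 21.1%, Panel A 65/218 = 29.8% → Panel A
Applied research: the internal panel 125/228 = 54.8%, Panel A 9/13 = 69.2% → Panel A
Basic research: the internal panel 36/106 = 34.0%, Panel A 60/132 = 45.5% → Panel A
Overall: the internal panel 165/353 = 46.7%, Panel A 134/363 = 36.9% → the internal panel
Panel A wins each proposal group but the internal panel wins overall — the comparison reverses. Panel A's proposals skew toward translational research, which has a lower base rate.

Yes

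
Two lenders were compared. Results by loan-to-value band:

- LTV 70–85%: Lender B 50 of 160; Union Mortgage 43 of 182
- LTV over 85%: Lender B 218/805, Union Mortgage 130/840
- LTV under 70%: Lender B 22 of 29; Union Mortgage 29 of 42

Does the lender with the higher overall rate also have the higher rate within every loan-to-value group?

Yes

LTV 70–85%: Lender B 50/160 = 31.2%, Union Mortgage 43/182 = 23.6% → Lender B
LTV over 85%: Lender B 218/805 = 27.1%, Union Mortgage 130/840 = 15.5% → Lender B
LTV under 70%: Lender B 22/29 = 75.9%, Union Mortgage 29/42 = 69.0% → Lender B
Overall: Lender B 290/994 = 29.2%, Union Mortgage 202/1064 = 19.0% → Lender B
Lender B wins overall and in every loan-to-value group — no reversal.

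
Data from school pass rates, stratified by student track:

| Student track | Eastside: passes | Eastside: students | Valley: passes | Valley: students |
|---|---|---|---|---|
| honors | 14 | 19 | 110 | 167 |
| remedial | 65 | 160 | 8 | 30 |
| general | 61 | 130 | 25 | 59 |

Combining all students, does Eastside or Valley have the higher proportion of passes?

Honors: Eastside 14/19 = 73.7%, Valley 110/167 = 65.9% → Eastside
Remedial: Eastside 65/160 = 40.6%, Valley 8/30 = 26.7% → Eastside
General: Eastside 61/130 = 46.9%, Valley 25/59 = 42.4% → Eastside
Overall: Eastside 140/309 = 45.3%, Valley 143/256 = 55.9% → Valley
(Eastside wins every student group but Valley wins overall — Eastside's students skew toward the low-rate remedial group.)

Valley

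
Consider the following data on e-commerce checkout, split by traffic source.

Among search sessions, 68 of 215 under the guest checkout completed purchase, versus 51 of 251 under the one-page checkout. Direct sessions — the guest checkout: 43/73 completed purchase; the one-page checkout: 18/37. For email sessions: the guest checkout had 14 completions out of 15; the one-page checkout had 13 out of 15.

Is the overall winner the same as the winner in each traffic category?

Search: the guest checkout 68/215 = 31.6%, the one-page checkout 51/251 = 20.3% → the guest checkout
Direct: the guest checkout 43/73 = 58.9%, the one-page checkout 18/37 = 48.6% → the guest checkout
Email: the guest checkout 14/15 = 93.3%, the one-page checkout 13/15 = 86.7% → the guest checkout
Overall: the guest checkout 125/303 = 41.3%, the one-page checkout 82/303 = 27.1% → the guest checkout
The guest checkout wins overall and in every traffic group — no reversal.

Yes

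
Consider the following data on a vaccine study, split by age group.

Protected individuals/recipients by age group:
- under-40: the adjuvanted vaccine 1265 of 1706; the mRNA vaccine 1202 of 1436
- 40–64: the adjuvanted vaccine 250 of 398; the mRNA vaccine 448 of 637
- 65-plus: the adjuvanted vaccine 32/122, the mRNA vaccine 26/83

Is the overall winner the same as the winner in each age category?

Under-40: the adjuvanted vaccine 1265/1706 = 74.2%, the mRNA vaccine 1202/1436 = 83.7% → the mRNA vaccine
40–64: the adjuvanted vaccine 250/398 = 62.8%, the mRNA vaccine 448/637 = 70.3% → the mRNA vaccine
65-plus: the adjuvanted vaccine 32/122 = 26.2%, the mRNA vaccine 26/83 = 31.3% → the mRNA vaccine
Overall: the adjuvanted vaccine 1547/2226 = 69.5%, the mRNA vaccine 1676/2156 = 77.7% → the mRNA vaccine
The mRNA vaccine wins overall and in every age group — no reversal.

Yes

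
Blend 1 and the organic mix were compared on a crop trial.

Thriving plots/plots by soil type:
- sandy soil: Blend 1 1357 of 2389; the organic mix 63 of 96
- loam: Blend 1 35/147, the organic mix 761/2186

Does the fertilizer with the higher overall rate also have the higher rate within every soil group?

Sandy soil: Blend 1 1357/2389 = 56.8%, the organic mix 63/96 = 65.6% → the organic mix
Loam: Blend 1 35/147 = 23.8%, the organic mix 761/2186 = 34.8% → the organic mix
Overall: Blend 1 1392/2536 = 54.9%, the organic mix 824/2282 = 36.1% → Blend 1
The organic mix wins each soil group but Blend 1 wins overall — the comparison reverses. The organic mix's plots skew toward loam, which has a lower base rate.

No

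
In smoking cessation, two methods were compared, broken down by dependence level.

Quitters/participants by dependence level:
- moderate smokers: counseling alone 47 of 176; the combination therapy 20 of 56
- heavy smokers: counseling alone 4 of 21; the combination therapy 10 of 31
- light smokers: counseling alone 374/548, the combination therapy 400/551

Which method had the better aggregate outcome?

Moderate smokers: counseling alone 47/176 = 26.7%, the combination therapy 20/56 = 35.7% → the combination therapy
Heavy smokers: counseling alone 4/21 = 19.0%, the combination therapy 10/31 = 32.3% → the combination therapy
Light smokers: counseling alone 374/548 = 68.2%, the combination therapy 400/551 = 72.6% → the combination therapy
Overall: counseling alone 425/745 = 57.0%, the combination therapy 430/638 = 67.4% → the combination therapy

the combination therapy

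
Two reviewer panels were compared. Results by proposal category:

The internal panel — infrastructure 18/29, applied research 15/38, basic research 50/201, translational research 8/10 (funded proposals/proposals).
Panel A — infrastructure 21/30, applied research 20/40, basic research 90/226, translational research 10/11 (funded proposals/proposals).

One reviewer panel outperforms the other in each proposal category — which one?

Infrastructure: the internal panel 18/29 = 62.1%, Panel A 21/30 = 70.0% → Panel A
Applied research: the internal panel 15/38 = 39.5%, Panel A 20/40 = 50.0% → Panel A
Basic research: the internal panel 50/201 = 24.9%, Panel A 90/226 = 39.8% → Panel A
Translational research: the internal panel 8/10 = 80.0%, Panel A 10/11 = 90.9% → Panel A
Panel A has the higher rate in all 4 groups.

Panel A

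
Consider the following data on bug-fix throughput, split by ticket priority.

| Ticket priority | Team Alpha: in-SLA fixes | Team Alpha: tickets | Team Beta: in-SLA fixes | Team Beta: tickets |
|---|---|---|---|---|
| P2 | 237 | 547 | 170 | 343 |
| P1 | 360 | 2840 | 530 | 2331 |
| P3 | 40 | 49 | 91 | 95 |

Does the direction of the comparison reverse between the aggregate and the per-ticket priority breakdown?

No

P2: Team Alpha 237/547 = 43.3%, Team Beta 170/343 = 49.6% → Team Beta
P1: Team Alpha 360/2840 = 12.7%, Team Beta 530/2331 = 22.7% → Team Beta
P3: Team Alpha 40/49 = 81.6%, Team Beta 91/95 = 95.8% → Team Beta
Overall: Team Alpha 637/3436 = 18.5%, Team Beta 791/2769 = 28.6% → Team Beta
Team Beta wins overall and in every ticket group — no reversal.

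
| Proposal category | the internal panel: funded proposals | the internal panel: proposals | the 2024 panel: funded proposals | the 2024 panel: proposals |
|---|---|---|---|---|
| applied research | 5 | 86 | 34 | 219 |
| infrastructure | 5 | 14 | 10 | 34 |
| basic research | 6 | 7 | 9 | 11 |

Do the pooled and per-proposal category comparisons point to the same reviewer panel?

Applied research: the internal panel 5/86 = 5.8%, the 2024 panel 34/219 = 15.5% → the 2024 panel
Infrastructure: the internal panel 5/14 = 35.7%, the 2024 panel 10/34 = 29.4% → the internal panel
Basic research: the internal panel 6/7 = 85.7%, the 2024 panel 9/11 = 81.8% → the internal panel
Overall: the internal panel 16/107 = 15.0%, the 2024 panel 53/264 = 20.1% → the 2024 panel
Neither sweeps: the internal panel wins 2 of 3 groups, the 2024 panel wins 1. The 2024 panel wins overall but not every group — no Simpson reversal.

No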